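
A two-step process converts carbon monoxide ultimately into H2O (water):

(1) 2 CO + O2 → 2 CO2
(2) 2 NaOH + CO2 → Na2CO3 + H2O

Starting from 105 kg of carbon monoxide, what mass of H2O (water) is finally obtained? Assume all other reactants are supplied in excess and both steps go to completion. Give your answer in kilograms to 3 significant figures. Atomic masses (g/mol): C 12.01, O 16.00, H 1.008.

M(CO) = 12.01 + 16.00 = 28.01 g/mol.
M(H2O) = 2(1.008) + 16.00 = 18.016 g/mol.
105 kg = 105000 g.
n(CO) = 105000 / 28.01 = 3749 mol.
Step 1 gives a 2:2 ratio of CO to CO2, so n(CO2) = 3749 mol.
In step 2 the CO2:H2O ratio is 1:1, so n(H2O) = 3749 mol.
Mass of H2O = 3749 × 18.016 = 67540 g = 67.5 kg.

67.5 kg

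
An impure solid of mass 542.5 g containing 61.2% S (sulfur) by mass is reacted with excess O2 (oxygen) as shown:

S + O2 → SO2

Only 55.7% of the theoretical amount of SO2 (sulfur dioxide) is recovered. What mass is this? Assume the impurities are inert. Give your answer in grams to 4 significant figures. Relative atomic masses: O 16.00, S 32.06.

Pure S available = 542.5 g × 0.612 = 332.01 g.
M(S) = 32.06 g/mol.
M(SO2) = 32.06 + 2(16.00) = 64.06 g/mol.
n(S) = 332.01 g / 32.06 g/mol = 10.356 mol.
From the equation the S:SO2 mole ratio is 1:1, so n(SO2) = 10.356 × 1/1 = 10.356 mol.
Mass of SO2 = 10.356 mol × 64.06 g/mol = 663.40 g.
Actual mass collected = 663.40 g × 0.557 = 369.51 g.

369.5 g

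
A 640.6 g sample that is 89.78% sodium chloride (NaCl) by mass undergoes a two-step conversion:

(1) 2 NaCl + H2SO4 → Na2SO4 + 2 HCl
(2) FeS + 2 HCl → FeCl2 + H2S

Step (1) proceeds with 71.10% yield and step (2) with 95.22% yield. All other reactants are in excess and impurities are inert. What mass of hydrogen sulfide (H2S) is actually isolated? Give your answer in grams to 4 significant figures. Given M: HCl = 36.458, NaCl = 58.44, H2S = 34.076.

113.5 g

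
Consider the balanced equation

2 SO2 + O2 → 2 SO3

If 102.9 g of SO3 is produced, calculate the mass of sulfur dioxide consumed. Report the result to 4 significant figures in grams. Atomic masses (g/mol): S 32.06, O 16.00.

M(SO3) = 32.06 + 3(16.00) = 80.06 g/mol.
M(SO2) = 32.06 + 2(16.00) = 64.06 g/mol.
n(SO3) = 102.90 g / 80.06 g/mol = 1.2853 mol.
From the equation the SO3:SO2 mole ratio is 2:2, so n(SO2) = 1.2853 × 2/2 = 1.2853 mol.
Mass of SO2 = 1.2853 mol × 64.06 g/mol = 82.335 g.

82.34 g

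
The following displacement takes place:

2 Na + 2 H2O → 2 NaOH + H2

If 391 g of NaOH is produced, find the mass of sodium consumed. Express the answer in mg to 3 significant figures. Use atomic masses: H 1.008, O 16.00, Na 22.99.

225000 mg

M(NaOH) = 22.99 + 16.00 + 1.008 = 39.998 g/mol.
M(Na) = 22.99 g/mol.
n(NaOH) = 391.0 g / 39.998 g/mol = 9.775 mol.
From the equation the NaOH:Na mole ratio is 2:2, so n(Na) = 9.775 × 2/2 = 9.775 mol.
Mass of Na = 9.775 mol × 22.99 g/mol = 224.7 g.
Converting to mg: 224.7 g = 225000 mg.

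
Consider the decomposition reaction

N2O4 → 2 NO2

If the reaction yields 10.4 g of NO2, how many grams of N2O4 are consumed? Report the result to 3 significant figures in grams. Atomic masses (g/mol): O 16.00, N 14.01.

10.4 g

M(NO2) = 14.01 + 2(16.00) = 46.01 g/mol.
M(N2O4) = 2(14.01) + 4(16.00) = 92.02 g/mol.
n(NO2) = 10.40 g / 46.01 g/mol = 0.2260 mol.
From the equation the NO2:N2O4 mole ratio is 2:1, so n(N2O4) = 0.2260 × 1/2 = 0.1130 mol.
Mass of N2O4 = 0.1130 mol × 92.02 g/mol = 10.40 g.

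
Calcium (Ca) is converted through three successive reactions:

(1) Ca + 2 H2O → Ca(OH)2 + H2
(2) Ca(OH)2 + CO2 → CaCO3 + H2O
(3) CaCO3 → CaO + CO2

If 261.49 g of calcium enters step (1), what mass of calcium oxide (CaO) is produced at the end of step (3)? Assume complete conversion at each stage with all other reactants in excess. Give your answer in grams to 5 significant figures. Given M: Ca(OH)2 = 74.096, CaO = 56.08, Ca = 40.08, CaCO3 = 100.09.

365.88 g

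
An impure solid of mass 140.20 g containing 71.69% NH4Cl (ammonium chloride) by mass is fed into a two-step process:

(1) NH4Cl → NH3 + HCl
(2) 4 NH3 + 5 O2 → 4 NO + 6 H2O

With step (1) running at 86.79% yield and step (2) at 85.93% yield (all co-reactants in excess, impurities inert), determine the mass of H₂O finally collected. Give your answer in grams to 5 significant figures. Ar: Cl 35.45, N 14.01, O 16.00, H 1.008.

Pure NH4Cl = 140.20 × 0.7169 = 100.509 g.
M(NH4Cl) = 14.01 + 4(1.008) + 35.45 = 53.492 g/mol.
M(H2O) = 2(1.008) + 16.00 = 18.016 g/mol.
n(NH4Cl) = 100.509 / 53.492 = 1.87896 mol.
Step 1 (NH4Cl:NH3 = 1:1): theoretical n(NH3) = 1.87896 mol; at 86.79% yield, n(NH3) = 1.63075 mol.
Step 2 (NH3:H2O = 4:6): theoretical n(H2O) = 2.44613 mol, so theoretical mass = 2.44613 × 18.016 = 44.0694 g.
At 85.93% yield, actual mass of H2O = 44.0694 × 0.8593 = 37.8688 g.

37.869 g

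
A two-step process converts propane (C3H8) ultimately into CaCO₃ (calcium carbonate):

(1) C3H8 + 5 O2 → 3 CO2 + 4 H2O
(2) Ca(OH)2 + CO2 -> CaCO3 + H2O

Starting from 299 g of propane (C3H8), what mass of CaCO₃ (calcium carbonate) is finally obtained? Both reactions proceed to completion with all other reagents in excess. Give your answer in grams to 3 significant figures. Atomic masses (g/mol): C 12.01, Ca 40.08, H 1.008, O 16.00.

M(C3H8) = 3(12.01) + 8(1.008) = 44.094 g/mol.
M(CaCO3) = 40.08 + 12.01 + 3(16.00) = 100.09 g/mol.
n(C3H8) = 299.0 / 44.094 = 6.781 mol.
Step 1 gives a 1:3 ratio of C3H8 to CO2, so n(CO2) = 20.34 mol.
In step 2 the CO2:CaCO3 ratio is 1:1, so n(CaCO3) = 20.34 mol.
Mass of CaCO3 = 20.34 × 100.09 = 2036 g.

2040 g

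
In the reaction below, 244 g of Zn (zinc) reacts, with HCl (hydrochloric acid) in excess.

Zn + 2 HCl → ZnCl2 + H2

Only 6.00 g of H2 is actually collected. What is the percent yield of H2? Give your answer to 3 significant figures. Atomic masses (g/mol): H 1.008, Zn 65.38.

79.7 %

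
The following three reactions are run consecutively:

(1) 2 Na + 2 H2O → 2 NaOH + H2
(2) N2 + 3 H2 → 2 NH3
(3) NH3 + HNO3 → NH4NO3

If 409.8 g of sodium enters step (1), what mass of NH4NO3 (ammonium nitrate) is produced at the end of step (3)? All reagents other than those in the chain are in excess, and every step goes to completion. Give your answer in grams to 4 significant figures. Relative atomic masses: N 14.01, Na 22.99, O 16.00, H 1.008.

475.6 g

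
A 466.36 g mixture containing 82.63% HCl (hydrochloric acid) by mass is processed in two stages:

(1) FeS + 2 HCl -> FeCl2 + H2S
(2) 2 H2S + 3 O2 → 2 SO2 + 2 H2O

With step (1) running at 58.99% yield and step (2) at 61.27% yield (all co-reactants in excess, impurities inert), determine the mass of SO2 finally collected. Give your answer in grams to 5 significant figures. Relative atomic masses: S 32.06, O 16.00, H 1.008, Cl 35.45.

Pure HCl = 466.36 × 0.8263 = 385.353 g.
M(HCl) = 1.008 + 35.45 = 36.458 g/mol.
M(SO2) = 32.06 + 2(16.00) = 64.06 g/mol.
n(HCl) = 385.353 / 36.458 = 10.5698 mol.
Step 1 (HCl:H2S = 2:1): theoretical n(H2S) = 5.28489 mol; at 58.99% yield, n(H2S) = 3.11756 mol.
Step 2 (H2S:SO2 = 2:2): theoretical n(SO2) = 3.11756 mol, so theoretical mass = 3.11756 × 64.06 = 199.711 g.
At 61.27% yield, actual mass of SO2 = 199.711 × 0.6127 = 122.363 g.

122.36 g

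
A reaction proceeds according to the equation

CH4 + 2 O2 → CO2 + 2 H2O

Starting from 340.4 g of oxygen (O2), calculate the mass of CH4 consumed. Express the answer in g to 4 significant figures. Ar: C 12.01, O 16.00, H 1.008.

M(O2) = 2(16.00) = 32.00 g/mol.
M(CH4) = 12.01 + 4(1.008) = 16.042 g/mol.
n(O2) = 340.40 g / 32.00 g/mol = 10.637 mol.
From the equation the O2:CH4 mole ratio is 2:1, so n(CH4) = 10.637 × 1/2 = 5.3187 mol.
Mass of CH4 = 5.3187 mol × 16.042 g/mol = 85.323 g.

85.32 g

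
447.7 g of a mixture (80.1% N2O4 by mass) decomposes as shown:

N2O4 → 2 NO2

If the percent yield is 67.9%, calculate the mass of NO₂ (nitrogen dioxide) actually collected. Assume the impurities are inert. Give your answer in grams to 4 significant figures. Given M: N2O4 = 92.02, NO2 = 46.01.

Pure N2O4 available = 447.7 g × 0.801 = 358.61 g.
n(N2O4) = 358.61 g / 92.02 g/mol = 3.8971 mol.
From the equation the N2O4:NO2 mole ratio is 1:2, so n(NO2) = 3.8971 × 2/1 = 7.7941 mol.
Mass of NO2 = 7.7941 mol × 46.01 g/mol = 358.61 g.
Actual mass collected = 358.61 g × 0.679 = 243.49 g.

243.5 g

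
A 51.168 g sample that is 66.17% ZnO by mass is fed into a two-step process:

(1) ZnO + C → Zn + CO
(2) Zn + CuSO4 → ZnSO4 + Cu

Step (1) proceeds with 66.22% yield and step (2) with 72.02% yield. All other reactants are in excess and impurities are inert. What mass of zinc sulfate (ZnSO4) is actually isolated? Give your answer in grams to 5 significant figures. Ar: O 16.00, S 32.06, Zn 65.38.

32.033 g

Pure ZnO = 51.168 × 0.6617 = 33.8579 g.
M(ZnO) = 65.38 + 16.00 = 81.38 g/mol.
M(ZnSO4) = 65.38 + 32.06 + 4(16.00) = 161.44 g/mol.
n(ZnO) = 33.8579 / 81.38 = 0.416047 mol.
Step 1 (ZnO:Zn = 1:1): theoretical n(Zn) = 0.416047 mol; at 66.22% yield, n(Zn) = 0.275506 mol.
Step 2 (Zn:ZnSO4 = 1:1): theoretical n(ZnSO4) = 0.275506 mol, so theoretical mass = 0.275506 × 161.44 = 44.4777 g.
At 72.02% yield, actual mass of ZnSO4 = 44.4777 × 0.7202 = 32.0328 g.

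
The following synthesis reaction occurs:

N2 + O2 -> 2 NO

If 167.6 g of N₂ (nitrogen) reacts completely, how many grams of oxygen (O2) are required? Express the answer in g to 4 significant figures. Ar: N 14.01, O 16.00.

191.4 g

M(N2) = 2(14.01) = 28.02 g/mol.
M(O2) = 2(16.00) = 32.00 g/mol.
n(N2) = 167.60 g / 28.02 g/mol = 5.9814 mol.
From the equation the N2:O2 mole ratio is 1:1, so n(O2) = 5.9814 × 1/1 = 5.9814 mol.
Mass of O2 = 5.9814 mol × 32.00 g/mol = 191.41 g.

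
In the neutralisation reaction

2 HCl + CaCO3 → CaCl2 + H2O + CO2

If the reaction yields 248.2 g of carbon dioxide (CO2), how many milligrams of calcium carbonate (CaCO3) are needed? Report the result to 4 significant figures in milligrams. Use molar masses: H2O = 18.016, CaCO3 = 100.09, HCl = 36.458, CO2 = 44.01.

n(CO2) = 248.20 g / 44.01 g/mol = 5.6396 mol.
From the equation the CO2:CaCO3 mole ratio is 1:1, so n(CaCO3) = 5.6396 × 1/1 = 5.6396 mol.
Mass of CaCO3 = 5.6396 mol × 100.09 g/mol = 564.47 g.
Converting to mg: 564.47 g = 564500 mg.

564500 mg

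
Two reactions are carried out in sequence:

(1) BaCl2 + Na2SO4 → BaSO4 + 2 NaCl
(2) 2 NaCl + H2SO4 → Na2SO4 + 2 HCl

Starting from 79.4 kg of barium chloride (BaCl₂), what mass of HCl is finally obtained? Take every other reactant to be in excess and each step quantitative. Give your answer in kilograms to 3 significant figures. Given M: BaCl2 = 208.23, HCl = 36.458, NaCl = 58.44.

27.8 kg

79.4 kg = 79400 g.
n(BaCl2) = 79400 / 208.23 = 381.3 mol.
Step 1 gives a 1:2 ratio of BaCl2 to NaCl, so n(NaCl) = 762.6 mol.
In step 2 the NaCl:HCl ratio is 2:2, so n(HCl) = 762.6 mol.
Mass of HCl = 762.6 × 36.458 = 27800 g = 27.8 kg.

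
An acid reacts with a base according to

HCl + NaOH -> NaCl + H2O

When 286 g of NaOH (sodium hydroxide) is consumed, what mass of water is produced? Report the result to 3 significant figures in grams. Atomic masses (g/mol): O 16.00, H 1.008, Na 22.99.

129 g

M(NaOH) = 22.99 + 16.00 + 1.008 = 39.998 g/mol.
M(H2O) = 2(1.008) + 16.00 = 18.016 g/mol.
n(NaOH) = 286.0 g / 39.998 g/mol = 7.150 mol.
From the equation the NaOH:H2O mole ratio is 1:1, so n(H2O) = 7.150 × 1/1 = 7.150 mol.
Mass of H2O = 7.150 mol × 18.016 g/mol = 128.8 g.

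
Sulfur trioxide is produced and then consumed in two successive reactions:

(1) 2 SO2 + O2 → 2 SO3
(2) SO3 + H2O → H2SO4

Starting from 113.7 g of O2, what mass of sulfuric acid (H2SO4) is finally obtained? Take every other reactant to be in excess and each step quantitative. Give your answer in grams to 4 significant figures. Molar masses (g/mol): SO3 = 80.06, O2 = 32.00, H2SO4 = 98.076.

n(O2) = 113.70 / 32.00 = 3.5531 mol.
Step 1 gives a 1:2 ratio of O2 to SO3, so n(SO3) = 7.1063 mol.
In step 2 the SO3:H2SO4 ratio is 1:1, so n(H2SO4) = 7.1063 mol.
Mass of H2SO4 = 7.1063 × 98.076 = 696.95 g.

697.0 g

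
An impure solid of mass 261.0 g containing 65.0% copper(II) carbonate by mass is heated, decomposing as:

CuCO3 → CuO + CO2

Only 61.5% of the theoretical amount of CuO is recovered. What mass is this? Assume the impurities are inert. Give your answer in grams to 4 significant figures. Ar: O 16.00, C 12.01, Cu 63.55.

67.17 g

Pure CuCO3 available = 261.0 g × 0.650 = 169.65 g.
M(CuCO3) = 63.55 + 12.01 + 3(16.00) = 123.56 g/mol.
M(CuO) = 63.55 + 16.00 = 79.55 g/mol.
n(CuCO3) = 169.65 g / 123.56 g/mol = 1.3730 mol.
From the equation the CuCO3:CuO mole ratio is 1:1, so n(CuO) = 1.3730 × 1/1 = 1.3730 mol.
Mass of CuO = 1.3730 mol × 79.55 g/mol = 109.22 g.
Actual mass collected = 109.22 g × 0.615 = 67.172 g.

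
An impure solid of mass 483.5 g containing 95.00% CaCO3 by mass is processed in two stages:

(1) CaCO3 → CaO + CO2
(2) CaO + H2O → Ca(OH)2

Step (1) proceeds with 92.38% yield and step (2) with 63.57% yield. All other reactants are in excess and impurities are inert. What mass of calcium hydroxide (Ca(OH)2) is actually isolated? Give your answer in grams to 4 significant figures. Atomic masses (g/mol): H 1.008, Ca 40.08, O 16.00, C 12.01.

Pure CaCO3 = 483.5 × 0.9500 = 459.32 g.
M(CaCO3) = 40.08 + 12.01 + 3(16.00) = 100.09 g/mol.
M(Ca(OH)2) = 40.08 + 2(16.00) + 2(1.008) = 74.096 g/mol.
n(CaCO3) = 459.32 / 100.09 = 4.5891 mol.
Step 1 (CaCO3:CaO = 1:1): theoretical n(CaO) = 4.5891 mol; at 92.38% yield, n(CaO) = 4.2394 mol.
Step 2 (CaO:Ca(OH)2 = 1:1): theoretical n(Ca(OH)2) = 4.2394 mol, so theoretical mass = 4.2394 × 74.096 = 314.12 g.
At 63.57% yield, actual mass of Ca(OH)2 = 314.12 × 0.6357 = 199.69 g.

199.7 g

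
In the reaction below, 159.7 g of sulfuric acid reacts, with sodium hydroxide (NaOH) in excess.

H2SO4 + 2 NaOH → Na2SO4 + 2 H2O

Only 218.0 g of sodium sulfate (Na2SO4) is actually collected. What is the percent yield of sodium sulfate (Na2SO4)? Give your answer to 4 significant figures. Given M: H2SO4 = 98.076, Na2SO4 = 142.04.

n(H2SO4) = 159.70 g / 98.076 g/mol = 1.6283 mol.
From the equation the H2SO4:Na2SO4 mole ratio is 1:1, so n(Na2SO4) = 1.6283 × 1/1 = 1.6283 mol.
Mass of Na2SO4 = 1.6283 mol × 142.04 g/mol = 231.29 g.
This is the theoretical yield. Percent yield = 218.0 g / 231.29 g × 100% = 94.255%.

94.25 %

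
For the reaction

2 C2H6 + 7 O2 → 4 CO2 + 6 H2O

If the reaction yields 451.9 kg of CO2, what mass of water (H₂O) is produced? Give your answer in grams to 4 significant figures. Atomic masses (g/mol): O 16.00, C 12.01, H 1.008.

M(CO2) = 12.01 + 2(16.00) = 44.01 g/mol.
M(H2O) = 2(1.008) + 16.00 = 18.016 g/mol.
Convert: 451.9 kg = 451900 g.
n(CO2) = 451900 g / 44.01 g/mol = 10268 mol.
From the equation the CO2:H2O mole ratio is 4:6, so n(H2O) = 10268 × 6/4 = 15402 mol.
Mass of H2O = 15402 mol × 18.016 g/mol = 277490 g.

277500 g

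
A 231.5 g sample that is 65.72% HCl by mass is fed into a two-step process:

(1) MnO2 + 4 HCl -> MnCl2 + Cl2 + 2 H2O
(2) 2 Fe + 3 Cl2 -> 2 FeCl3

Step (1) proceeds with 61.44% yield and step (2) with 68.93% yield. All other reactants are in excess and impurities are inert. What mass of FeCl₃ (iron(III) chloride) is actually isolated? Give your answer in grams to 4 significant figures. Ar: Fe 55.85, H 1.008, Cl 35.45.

Pure HCl = 231.5 × 0.6572 = 152.14 g.
M(HCl) = 1.008 + 35.45 = 36.458 g/mol.
M(FeCl3) = 55.85 + 3(35.45) = 162.20 g/mol.
n(HCl) = 152.14 / 36.458 = 4.1731 mol.
Step 1 (HCl:Cl2 = 4:1): theoretical n(Cl2) = 1.0433 mol; at 61.44% yield, n(Cl2) = 0.64098 mol.
Step 2 (Cl2:FeCl3 = 3:2): theoretical n(FeCl3) = 0.42732 mol, so theoretical mass = 0.42732 × 162.20 = 69.312 g.
At 68.93% yield, actual mass of FeCl3 = 69.312 × 0.6893 = 47.777 g.

47.78 g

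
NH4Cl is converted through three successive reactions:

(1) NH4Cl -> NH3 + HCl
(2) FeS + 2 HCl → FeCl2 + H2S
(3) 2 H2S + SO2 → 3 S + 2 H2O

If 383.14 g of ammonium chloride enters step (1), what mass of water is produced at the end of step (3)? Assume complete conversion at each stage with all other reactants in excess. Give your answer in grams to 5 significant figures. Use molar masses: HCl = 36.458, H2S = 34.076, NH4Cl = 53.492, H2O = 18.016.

64.520 g

n(NH4Cl) = 383.14 / 53.492 = 7.16257 mol.
Reaction (1): NH4Cl→HCl ratio 1:1 ⇒ n(HCl) = 7.16257 mol.
Reaction (2): HCl→H2S ratio 2:1 ⇒ n(H2S) = 3.58128 mol.
Reaction (3): H2S→H2O ratio 2:2 ⇒ n(H2O) = 3.58128 mol.
Mass of H2O = 3.58128 × 18.016 = 64.5204 g.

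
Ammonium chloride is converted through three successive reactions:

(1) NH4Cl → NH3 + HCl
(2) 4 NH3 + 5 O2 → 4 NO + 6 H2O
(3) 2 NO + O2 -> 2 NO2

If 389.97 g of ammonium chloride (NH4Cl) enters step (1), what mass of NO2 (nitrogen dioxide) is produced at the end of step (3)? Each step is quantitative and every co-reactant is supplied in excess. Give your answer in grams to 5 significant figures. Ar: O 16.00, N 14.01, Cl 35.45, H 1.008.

M(NH4Cl) = 14.01 + 4(1.008) + 35.45 = 53.492 g/mol.
M(NO2) = 14.01 + 2(16.00) = 46.01 g/mol.
n(NH4Cl) = 389.97 / 53.492 = 7.29025 mol.
Reaction (1): NH4Cl→NH3 ratio 1:1 ⇒ n(NH3) = 7.29025 mol.
Reaction (2): NH3→NO ratio 4:4 ⇒ n(NO) = 7.29025 mol.
Reaction (3): NO→NO2 ratio 2:2 ⇒ n(NO2) = 7.29025 mol.
Mass of NO2 = 7.29025 × 46.01 = 335.424 g.

335.42 g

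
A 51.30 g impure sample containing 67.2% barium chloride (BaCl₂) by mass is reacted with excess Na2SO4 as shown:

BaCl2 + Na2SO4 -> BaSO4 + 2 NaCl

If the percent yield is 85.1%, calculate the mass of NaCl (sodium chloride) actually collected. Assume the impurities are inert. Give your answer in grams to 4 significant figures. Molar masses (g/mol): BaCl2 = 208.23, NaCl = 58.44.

Pure BaCl2 available = 51.30 g × 0.672 = 34.474 g.
n(BaCl2) = 34.474 g / 208.23 g/mol = 0.16556 mol.
From the equation the BaCl2:NaCl mole ratio is 1:2, so n(NaCl) = 0.16556 × 2/1 = 0.33111 mol.
Mass of NaCl = 0.33111 mol × 58.44 g/mol = 19.350 g.
Actual mass collected = 19.350 g × 0.851 = 16.467 g.

16.47 g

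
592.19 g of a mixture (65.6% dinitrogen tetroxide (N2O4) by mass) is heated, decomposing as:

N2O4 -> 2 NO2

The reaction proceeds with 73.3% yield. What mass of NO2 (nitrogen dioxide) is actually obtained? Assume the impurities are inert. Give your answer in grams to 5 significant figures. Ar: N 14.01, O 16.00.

Pure N2O4 available = 592.19 g × 0.656 = 388.477 g.
M(N2O4) = 2(14.01) + 4(16.00) = 92.02 g/mol.
M(NO2) = 14.01 + 2(16.00) = 46.01 g/mol.
n(N2O4) = 388.477 g / 92.02 g/mol = 4.22165 mol.
From the equation the N2O4:NO2 mole ratio is 1:2, so n(NO2) = 4.22165 × 2/1 = 8.44331 mol.
Mass of NO2 = 8.44331 mol × 46.01 g/mol = 388.477 g.
Actual mass collected = 388.477 g × 0.733 = 284.753 g.

284.75 g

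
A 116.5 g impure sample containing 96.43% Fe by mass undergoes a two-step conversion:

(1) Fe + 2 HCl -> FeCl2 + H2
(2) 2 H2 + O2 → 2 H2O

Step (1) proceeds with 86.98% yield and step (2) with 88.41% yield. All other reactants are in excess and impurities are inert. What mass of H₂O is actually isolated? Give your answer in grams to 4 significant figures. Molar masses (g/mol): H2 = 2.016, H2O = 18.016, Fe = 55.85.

Pure Fe = 116.5 × 0.9643 = 112.34 g.
n(Fe) = 112.34 / 55.85 = 2.0115 mol.
Step 1 (Fe:H2 = 1:1): theoretical n(H2) = 2.0115 mol; at 86.98% yield, n(H2) = 1.7496 mol.
Step 2 (H2:H2O = 2:2): theoretical n(H2O) = 1.7496 mol, so theoretical mass = 1.7496 × 18.016 = 31.520 g.
At 88.41% yield, actual mass of H2O = 31.520 × 0.8841 = 27.867 g.

27.87 g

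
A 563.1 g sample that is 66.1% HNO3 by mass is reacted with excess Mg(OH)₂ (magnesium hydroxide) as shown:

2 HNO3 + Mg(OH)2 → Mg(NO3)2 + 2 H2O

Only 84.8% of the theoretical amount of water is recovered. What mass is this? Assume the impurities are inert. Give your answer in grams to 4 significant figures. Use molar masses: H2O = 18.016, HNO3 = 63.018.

90.24 g

Pure HNO3 available = 563.1 g × 0.661 = 372.21 g.
n(HNO3) = 372.21 g / 63.018 g/mol = 5.9064 mol.
From the equation the HNO3:H2O mole ratio is 2:2, so n(H2O) = 5.9064 × 2/2 = 5.9064 mol.
Mass of H2O = 5.9064 mol × 18.016 g/mol = 106.41 g.
Actual mass collected = 106.41 g × 0.848 = 90.235 g.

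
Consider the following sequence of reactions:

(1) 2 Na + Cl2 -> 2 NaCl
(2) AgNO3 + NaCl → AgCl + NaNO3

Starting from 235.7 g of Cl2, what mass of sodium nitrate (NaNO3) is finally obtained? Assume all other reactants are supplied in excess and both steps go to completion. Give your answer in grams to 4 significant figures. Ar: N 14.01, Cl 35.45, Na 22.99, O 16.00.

565.1 g

M(Cl2) = 2(35.45) = 70.90 g/mol.
M(NaNO3) = 22.99 + 14.01 + 3(16.00) = 85.00 g/mol.
n(Cl2) = 235.70 / 70.90 = 3.3244 mol.
Step 1 gives a 1:2 ratio of Cl2 to NaCl, so n(NaCl) = 6.6488 mol.
In step 2 the NaCl:NaNO3 ratio is 1:1, so n(NaNO3) = 6.6488 mol.
Mass of NaNO3 = 6.6488 × 85.00 = 565.15 g.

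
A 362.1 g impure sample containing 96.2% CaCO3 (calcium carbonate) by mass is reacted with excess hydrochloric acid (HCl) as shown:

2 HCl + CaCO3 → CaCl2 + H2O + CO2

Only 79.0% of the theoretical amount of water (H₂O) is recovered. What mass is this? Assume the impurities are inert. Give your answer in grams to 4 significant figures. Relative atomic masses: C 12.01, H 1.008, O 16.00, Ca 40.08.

Pure CaCO3 available = 362.1 g × 0.962 = 348.34 g.
M(CaCO3) = 40.08 + 12.01 + 3(16.00) = 100.09 g/mol.
M(H2O) = 2(1.008) + 16.00 = 18.016 g/mol.
n(CaCO3) = 348.34 g / 100.09 g/mol = 3.4803 mol.
From the equation the CaCO3:H2O mole ratio is 1:1, so n(H2O) = 3.4803 × 1/1 = 3.4803 mol.
Mass of H2O = 3.4803 mol × 18.016 g/mol = 62.701 g.
Actual mass collected = 62.701 g × 0.790 = 49.533 g.

49.53 g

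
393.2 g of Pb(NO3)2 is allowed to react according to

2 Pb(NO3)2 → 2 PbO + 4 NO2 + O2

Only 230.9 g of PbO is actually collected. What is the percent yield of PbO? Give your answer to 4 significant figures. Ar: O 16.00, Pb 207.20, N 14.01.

M(Pb(NO3)2) = 207.20 + 2(14.01) + 6(16.00) = 331.22 g/mol.
M(PbO) = 207.20 + 16.00 = 223.20 g/mol.
n(Pb(NO3)2) = 393.20 g / 331.22 g/mol = 1.1871 mol.
From the equation the Pb(NO3)2:PbO mole ratio is 2:2, so n(PbO) = 1.1871 × 2/2 = 1.1871 mol.
Mass of PbO = 1.1871 mol × 223.20 g/mol = 264.97 g.
This is the theoretical yield. Percent yield = 230.9 g / 264.97 g × 100% = 87.143%.

87.14 %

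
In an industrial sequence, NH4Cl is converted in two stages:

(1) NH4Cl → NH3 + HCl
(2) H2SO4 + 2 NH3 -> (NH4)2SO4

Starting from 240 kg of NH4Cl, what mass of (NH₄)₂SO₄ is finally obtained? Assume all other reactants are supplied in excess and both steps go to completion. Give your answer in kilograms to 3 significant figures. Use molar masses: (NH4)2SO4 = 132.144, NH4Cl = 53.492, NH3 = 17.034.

296 kg

240 kg = 240000 g.
n(NH4Cl) = 240000 / 53.492 = 4487 mol.
Step 1 gives a 1:1 ratio of NH4Cl to NH3, so n(NH3) = 4487 mol.
In step 2 the NH3:(NH4)2SO4 ratio is 2:1, so n((NH4)2SO4) = 2243 mol.
Mass of (NH4)2SO4 = 2243 × 132.144 = 296400 g = 296 kg.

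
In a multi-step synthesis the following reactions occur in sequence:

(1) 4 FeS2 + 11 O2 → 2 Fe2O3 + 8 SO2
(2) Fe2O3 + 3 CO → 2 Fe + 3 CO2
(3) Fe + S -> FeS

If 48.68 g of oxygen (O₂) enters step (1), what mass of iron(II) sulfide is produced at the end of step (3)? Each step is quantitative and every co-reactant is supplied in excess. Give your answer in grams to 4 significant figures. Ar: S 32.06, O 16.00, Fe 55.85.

M(O2) = 2(16.00) = 32.00 g/mol.
M(FeS) = 55.85 + 32.06 = 87.91 g/mol.
n(O2) = 48.68 / 32.00 = 1.5212 mol.
Reaction (1): O2→Fe2O3 ratio 11:2 ⇒ n(Fe2O3) = 0.27659 mol.
Reaction (2): Fe2O3→Fe ratio 1:2 ⇒ n(Fe) = 0.55318 mol.
Reaction (3): Fe→FeS ratio 1:1 ⇒ n(FeS) = 0.55318 mol.
Mass of FeS = 0.55318 × 87.91 = 48.630 g.

48.63 g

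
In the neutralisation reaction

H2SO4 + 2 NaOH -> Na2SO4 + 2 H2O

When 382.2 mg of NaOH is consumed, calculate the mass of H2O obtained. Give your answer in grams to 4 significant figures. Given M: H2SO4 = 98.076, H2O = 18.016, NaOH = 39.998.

Convert: 382.2 mg = 0.38220 g.
n(NaOH) = 0.38220 g / 39.998 g/mol = 0.0095555 mol.
From the equation the NaOH:H2O mole ratio is 2:2, so n(H2O) = 0.0095555 × 2/2 = 0.0095555 mol.
Mass of H2O = 0.0095555 mol × 18.016 g/mol = 0.17215 g.

0.1722 g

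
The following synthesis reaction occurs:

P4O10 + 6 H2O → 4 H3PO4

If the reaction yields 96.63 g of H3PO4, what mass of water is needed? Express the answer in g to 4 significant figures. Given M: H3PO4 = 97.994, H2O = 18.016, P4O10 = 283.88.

26.65 g

n(H3PO4) = 96.630 g / 97.994 g/mol = 0.98608 mol.
From the equation the H3PO4:H2O mole ratio is 4:6, so n(H2O) = 0.98608 × 6/4 = 1.4791 mol.
Mass of H2O = 1.4791 mol × 18.016 g/mol = 26.648 g.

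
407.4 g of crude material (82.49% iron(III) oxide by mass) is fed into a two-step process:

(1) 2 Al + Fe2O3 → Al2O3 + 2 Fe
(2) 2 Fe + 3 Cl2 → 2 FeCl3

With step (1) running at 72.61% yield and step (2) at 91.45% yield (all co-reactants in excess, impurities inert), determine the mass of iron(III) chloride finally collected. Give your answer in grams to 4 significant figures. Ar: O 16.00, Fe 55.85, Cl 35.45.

453.3 g

Pure Fe2O3 = 407.4 × 0.8249 = 336.06 g.
M(Fe2O3) = 2(55.85) + 3(16.00) = 159.70 g/mol.
M(FeCl3) = 55.85 + 3(35.45) = 162.20 g/mol.
n(Fe2O3) = 336.06 / 159.70 = 2.1043 mol.
Step 1 (Fe2O3:Fe = 1:2): theoretical n(Fe) = 4.2087 mol; at 72.61% yield, n(Fe) = 3.0559 mol.
Step 2 (Fe:FeCl3 = 2:2): theoretical n(FeCl3) = 3.0559 mol, so theoretical mass = 3.0559 × 162.20 = 495.67 g.
At 91.45% yield, actual mass of FeCl3 = 495.67 × 0.9145 = 453.29 g.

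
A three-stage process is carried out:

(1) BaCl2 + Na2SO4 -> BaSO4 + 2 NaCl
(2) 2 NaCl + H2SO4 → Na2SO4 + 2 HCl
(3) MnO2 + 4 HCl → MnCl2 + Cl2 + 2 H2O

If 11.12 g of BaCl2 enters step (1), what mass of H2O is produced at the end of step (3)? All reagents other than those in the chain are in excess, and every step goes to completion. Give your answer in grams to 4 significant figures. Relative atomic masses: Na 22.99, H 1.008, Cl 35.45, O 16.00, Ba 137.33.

M(BaCl2) = 137.33 + 2(35.45) = 208.23 g/mol.
M(H2O) = 2(1.008) + 16.00 = 18.016 g/mol.
n(BaCl2) = 11.12 / 208.23 = 0.053402 mol.
Reaction (1): BaCl2→NaCl ratio 1:2 ⇒ n(NaCl) = 0.10680 mol.
Reaction (2): NaCl→HCl ratio 2:2 ⇒ n(HCl) = 0.10680 mol.
Reaction (3): HCl→H2O ratio 4:2 ⇒ n(H2O) = 0.053402 mol.
Mass of H2O = 0.053402 × 18.016 = 0.96210 g.

0.9621 g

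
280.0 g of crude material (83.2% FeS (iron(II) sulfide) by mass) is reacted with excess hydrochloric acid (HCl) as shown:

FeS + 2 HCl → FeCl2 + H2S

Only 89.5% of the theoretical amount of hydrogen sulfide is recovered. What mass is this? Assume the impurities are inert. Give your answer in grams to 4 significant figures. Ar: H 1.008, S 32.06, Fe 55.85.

80.82 g

Pure FeS available = 280.0 g × 0.832 = 232.96 g.
M(FeS) = 55.85 + 32.06 = 87.91 g/mol.
M(H2S) = 2(1.008) + 32.06 = 34.076 g/mol.
n(FeS) = 232.96 g / 87.91 g/mol = 2.6500 mol.
From the equation the FeS:H2S mole ratio is 1:1, so n(H2S) = 2.6500 × 1/1 = 2.6500 mol.
Mass of H2S = 2.6500 mol × 34.076 g/mol = 90.301 g.
Actual mass collected = 90.301 g × 0.895 = 80.819 g.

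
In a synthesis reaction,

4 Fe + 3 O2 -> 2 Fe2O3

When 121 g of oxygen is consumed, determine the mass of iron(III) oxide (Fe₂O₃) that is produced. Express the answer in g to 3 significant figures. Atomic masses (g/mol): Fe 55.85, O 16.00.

403 g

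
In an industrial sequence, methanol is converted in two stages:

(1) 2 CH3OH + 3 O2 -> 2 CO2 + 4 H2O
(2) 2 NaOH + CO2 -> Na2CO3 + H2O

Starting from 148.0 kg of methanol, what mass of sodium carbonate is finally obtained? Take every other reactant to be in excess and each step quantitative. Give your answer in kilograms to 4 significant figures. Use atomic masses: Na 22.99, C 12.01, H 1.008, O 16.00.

M(CH3OH) = 12.01 + 4(1.008) + 16.00 = 32.042 g/mol.
M(Na2CO3) = 2(22.99) + 12.01 + 3(16.00) = 105.99 g/mol.
148.0 kg = 148000 g.
n(CH3OH) = 148000 / 32.042 = 4618.9 mol.
Step 1 gives a 2:2 ratio of CH3OH to CO2, so n(CO2) = 4618.9 mol.
In step 2 the CO2:Na2CO3 ratio is 1:1, so n(Na2CO3) = 4618.9 mol.
Mass of Na2CO3 = 4618.9 × 105.99 = 489560 g = 489.6 kg.

489.6 kg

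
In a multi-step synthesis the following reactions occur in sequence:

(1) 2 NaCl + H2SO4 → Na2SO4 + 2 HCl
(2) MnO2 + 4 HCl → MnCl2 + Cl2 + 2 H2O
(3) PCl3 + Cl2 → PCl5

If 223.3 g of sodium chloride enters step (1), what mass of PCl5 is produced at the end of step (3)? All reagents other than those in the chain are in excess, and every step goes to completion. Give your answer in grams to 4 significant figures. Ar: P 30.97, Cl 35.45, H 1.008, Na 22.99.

198.9 g

M(NaCl) = 22.99 + 35.45 = 58.44 g/mol.
M(PCl5) = 30.97 + 5(35.45) = 208.22 g/mol.
n(NaCl) = 223.3 / 58.44 = 3.8210 mol.
Reaction (1): NaCl→HCl ratio 2:2 ⇒ n(HCl) = 3.8210 mol.
Reaction (2): HCl→Cl2 ratio 4:1 ⇒ n(Cl2) = 0.95525 mol.
Reaction (3): Cl2→PCl5 ratio 1:1 ⇒ n(PCl5) = 0.95525 mol.
Mass of PCl5 = 0.95525 × 208.22 = 198.90 g.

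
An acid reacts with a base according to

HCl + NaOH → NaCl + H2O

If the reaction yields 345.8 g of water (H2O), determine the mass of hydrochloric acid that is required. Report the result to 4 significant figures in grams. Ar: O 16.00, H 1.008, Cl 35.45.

M(H2O) = 2(1.008) + 16.00 = 18.016 g/mol.
M(HCl) = 1.008 + 35.45 = 36.458 g/mol.
n(H2O) = 345.80 g / 18.016 g/mol = 19.194 mol.
From the equation the H2O:HCl mole ratio is 1:1, so n(HCl) = 19.194 × 1/1 = 19.194 mol.
Mass of HCl = 19.194 mol × 36.458 g/mol = 699.78 g.

699.8 g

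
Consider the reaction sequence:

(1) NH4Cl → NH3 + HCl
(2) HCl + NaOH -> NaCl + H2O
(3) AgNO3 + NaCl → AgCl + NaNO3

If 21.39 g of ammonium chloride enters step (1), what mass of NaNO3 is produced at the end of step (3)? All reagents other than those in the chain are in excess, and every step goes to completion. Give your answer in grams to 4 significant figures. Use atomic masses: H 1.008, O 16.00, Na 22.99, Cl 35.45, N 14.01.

33.99 g

M(NH4Cl) = 14.01 + 4(1.008) + 35.45 = 53.492 g/mol.
M(NaNO3) = 22.99 + 14.01 + 3(16.00) = 85.00 g/mol.
n(NH4Cl) = 21.39 / 53.492 = 0.39987 mol.
Reaction (1): NH4Cl→HCl ratio 1:1 ⇒ n(HCl) = 0.39987 mol.
Reaction (2): HCl→NaCl ratio 1:1 ⇒ n(NaCl) = 0.39987 mol.
Reaction (3): NaCl→NaNO3 ratio 1:1 ⇒ n(NaNO3) = 0.39987 mol.
Mass of NaNO3 = 0.39987 × 85.00 = 33.989 g.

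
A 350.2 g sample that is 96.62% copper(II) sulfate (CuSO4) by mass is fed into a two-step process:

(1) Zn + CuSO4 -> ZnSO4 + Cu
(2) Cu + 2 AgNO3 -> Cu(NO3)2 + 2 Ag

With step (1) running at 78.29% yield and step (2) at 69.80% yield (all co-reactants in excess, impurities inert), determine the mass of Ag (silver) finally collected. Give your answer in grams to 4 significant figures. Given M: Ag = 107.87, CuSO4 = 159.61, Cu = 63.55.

249.9 g

Pure CuSO4 = 350.2 × 0.9662 = 338.36 g.
n(CuSO4) = 338.36 / 159.61 = 2.1199 mol.
Step 1 (CuSO4:Cu = 1:1): theoretical n(Cu) = 2.1199 mol; at 78.29% yield, n(Cu) = 1.6597 mol.
Step 2 (Cu:Ag = 1:2): theoretical n(Ag) = 3.3194 mol, so theoretical mass = 3.3194 × 107.87 = 358.06 g.
At 69.80% yield, actual mass of Ag = 358.06 × 0.6980 = 249.93 g.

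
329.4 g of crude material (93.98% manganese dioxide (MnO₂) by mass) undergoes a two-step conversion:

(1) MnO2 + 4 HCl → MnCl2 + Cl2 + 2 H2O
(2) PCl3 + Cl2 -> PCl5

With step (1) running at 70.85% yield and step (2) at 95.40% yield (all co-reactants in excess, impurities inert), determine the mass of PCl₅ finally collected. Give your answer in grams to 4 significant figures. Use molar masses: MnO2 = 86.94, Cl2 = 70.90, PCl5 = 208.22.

501.1 g

Pure MnO2 = 329.4 × 0.9398 = 309.57 g.
n(MnO2) = 309.57 / 86.94 = 3.5607 mol.
Step 1 (MnO2:Cl2 = 1:1): theoretical n(Cl2) = 3.5607 mol; at 70.85% yield, n(Cl2) = 2.5228 mol.
Step 2 (Cl2:PCl5 = 1:1): theoretical n(PCl5) = 2.5228 mol, so theoretical mass = 2.5228 × 208.22 = 525.29 g.
At 95.40% yield, actual mass of PCl5 = 525.29 × 0.9540 = 501.13 g.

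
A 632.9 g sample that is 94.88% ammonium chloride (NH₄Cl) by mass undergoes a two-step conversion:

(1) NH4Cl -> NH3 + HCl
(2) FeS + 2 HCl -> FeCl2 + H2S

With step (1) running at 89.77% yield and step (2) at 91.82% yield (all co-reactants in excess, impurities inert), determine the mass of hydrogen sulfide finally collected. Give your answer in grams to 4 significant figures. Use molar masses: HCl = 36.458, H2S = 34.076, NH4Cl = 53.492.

Pure NH4Cl = 632.9 × 0.9488 = 600.50 g.
n(NH4Cl) = 600.50 / 53.492 = 11.226 mol.
Step 1 (NH4Cl:HCl = 1:1): theoretical n(HCl) = 11.226 mol; at 89.77% yield, n(HCl) = 10.077 mol.
Step 2 (HCl:H2S = 2:1): theoretical n(H2S) = 5.0387 mol, so theoretical mass = 5.0387 × 34.076 = 171.70 g.
At 91.82% yield, actual mass of H2S = 171.70 × 0.9182 = 157.66 g.

157.7 g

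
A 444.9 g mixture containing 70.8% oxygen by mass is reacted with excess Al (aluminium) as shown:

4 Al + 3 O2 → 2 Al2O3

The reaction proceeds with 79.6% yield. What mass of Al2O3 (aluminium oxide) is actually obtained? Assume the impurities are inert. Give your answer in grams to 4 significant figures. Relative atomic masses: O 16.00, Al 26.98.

532.6 g

Pure O2 available = 444.9 g × 0.708 = 314.99 g.
M(O2) = 2(16.00) = 32.00 g/mol.
M(Al2O3) = 2(26.98) + 3(16.00) = 101.96 g/mol.
n(O2) = 314.99 g / 32.00 g/mol = 9.8434 mol.
From the equation the O2:Al2O3 mole ratio is 3:2, so n(Al2O3) = 9.8434 × 2/3 = 6.5623 mol.
Mass of Al2O3 = 6.5623 mol × 101.96 g/mol = 669.09 g.
Actual mass collected = 669.09 g × 0.796 = 532.60 g.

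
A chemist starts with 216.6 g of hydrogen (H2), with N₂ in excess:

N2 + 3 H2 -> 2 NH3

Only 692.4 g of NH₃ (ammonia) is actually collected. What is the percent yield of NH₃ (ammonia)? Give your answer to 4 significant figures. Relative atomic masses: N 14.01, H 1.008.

56.75 %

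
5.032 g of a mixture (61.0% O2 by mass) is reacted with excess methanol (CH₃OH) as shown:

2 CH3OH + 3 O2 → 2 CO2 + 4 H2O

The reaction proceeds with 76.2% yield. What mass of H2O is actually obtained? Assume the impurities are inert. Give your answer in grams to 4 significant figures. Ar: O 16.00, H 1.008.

Pure O2 available = 5.032 g × 0.610 = 3.0695 g.
M(O2) = 2(16.00) = 32.00 g/mol.
M(H2O) = 2(1.008) + 16.00 = 18.016 g/mol.
n(O2) = 3.0695 g / 32.00 g/mol = 0.095922 mol.
From the equation the O2:H2O mole ratio is 3:4, so n(H2O) = 0.095922 × 4/3 = 0.12790 mol.
Mass of H2O = 0.12790 mol × 18.016 g/mol = 2.3042 g.
Actual mass collected = 2.3042 g × 0.762 = 1.7558 g.

1.756 g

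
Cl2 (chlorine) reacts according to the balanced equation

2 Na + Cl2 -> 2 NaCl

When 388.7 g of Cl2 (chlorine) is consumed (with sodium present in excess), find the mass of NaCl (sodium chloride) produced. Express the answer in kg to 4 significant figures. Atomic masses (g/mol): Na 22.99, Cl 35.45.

0.6408 kg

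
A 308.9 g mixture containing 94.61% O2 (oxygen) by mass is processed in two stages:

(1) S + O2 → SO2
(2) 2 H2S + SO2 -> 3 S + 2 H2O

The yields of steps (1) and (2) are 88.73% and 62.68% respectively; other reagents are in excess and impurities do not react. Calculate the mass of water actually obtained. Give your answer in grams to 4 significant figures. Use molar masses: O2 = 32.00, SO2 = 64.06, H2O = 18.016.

183.0 g

Pure O2 = 308.9 × 0.9461 = 292.25 g.
n(O2) = 292.25 / 32.00 = 9.1328 mol.
Step 1 (O2:SO2 = 1:1): theoretical n(SO2) = 9.1328 mol; at 88.73% yield, n(SO2) = 8.1036 mol.
Step 2 (SO2:H2O = 1:2): theoretical n(H2O) = 16.207 mol, so theoretical mass = 16.207 × 18.016 = 291.99 g.
At 62.68% yield, actual mass of H2O = 291.99 × 0.6268 = 183.02 g.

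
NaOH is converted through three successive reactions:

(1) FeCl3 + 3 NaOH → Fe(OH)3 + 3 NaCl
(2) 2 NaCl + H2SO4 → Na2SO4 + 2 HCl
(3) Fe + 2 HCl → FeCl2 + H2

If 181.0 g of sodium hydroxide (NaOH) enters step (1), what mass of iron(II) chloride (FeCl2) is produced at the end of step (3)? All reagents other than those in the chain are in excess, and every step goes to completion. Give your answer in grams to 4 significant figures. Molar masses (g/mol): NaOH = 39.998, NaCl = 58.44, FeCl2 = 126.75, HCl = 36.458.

n(NaOH) = 181.0 / 39.998 = 4.5252 mol.
Reaction (1): NaOH→NaCl ratio 3:3 ⇒ n(NaCl) = 4.5252 mol.
Reaction (2): NaCl→HCl ratio 2:2 ⇒ n(HCl) = 4.5252 mol.
Reaction (3): HCl→FeCl2 ratio 2:1 ⇒ n(FeCl2) = 2.2626 mol.
Mass of FeCl2 = 2.2626 × 126.75 = 286.79 g.

286.8 g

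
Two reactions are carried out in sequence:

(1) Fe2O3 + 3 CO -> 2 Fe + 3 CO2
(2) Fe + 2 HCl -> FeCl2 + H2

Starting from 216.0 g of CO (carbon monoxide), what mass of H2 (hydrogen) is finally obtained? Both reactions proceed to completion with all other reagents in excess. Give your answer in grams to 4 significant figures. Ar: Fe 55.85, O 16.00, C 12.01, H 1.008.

10.36 g

M(CO) = 12.01 + 16.00 = 28.01 g/mol.
M(H2) = 2(1.008) = 2.016 g/mol.
n(CO) = 216.00 / 28.01 = 7.7115 mol.
Step 1 gives a 3:2 ratio of CO to Fe, so n(Fe) = 5.1410 mol.
In step 2 the Fe:H2 ratio is 1:1, so n(H2) = 5.1410 mol.
Mass of H2 = 5.1410 × 2.016 = 10.364 g.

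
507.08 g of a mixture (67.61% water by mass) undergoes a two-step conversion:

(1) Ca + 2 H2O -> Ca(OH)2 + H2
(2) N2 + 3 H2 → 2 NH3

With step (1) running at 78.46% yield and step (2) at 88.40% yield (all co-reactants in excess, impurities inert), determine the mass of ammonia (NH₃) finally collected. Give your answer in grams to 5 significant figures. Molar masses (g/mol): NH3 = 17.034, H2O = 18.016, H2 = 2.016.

74.942 g

Pure H2O = 507.08 × 0.6761 = 342.837 g.
n(H2O) = 342.837 / 18.016 = 19.0296 mol.
Step 1 (H2O:H2 = 2:1): theoretical n(H2) = 9.51479 mol; at 78.46% yield, n(H2) = 7.46530 mol.
Step 2 (H2:NH3 = 3:2): theoretical n(NH3) = 4.97687 mol, so theoretical mass = 4.97687 × 17.034 = 84.7760 g.
At 88.40% yield, actual mass of NH3 = 84.7760 × 0.8840 = 74.9420 g.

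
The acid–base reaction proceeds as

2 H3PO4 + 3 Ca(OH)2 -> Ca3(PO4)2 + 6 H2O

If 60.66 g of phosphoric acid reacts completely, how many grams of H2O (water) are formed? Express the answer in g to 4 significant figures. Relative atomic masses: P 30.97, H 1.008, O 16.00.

33.46 g

M(H3PO4) = 3(1.008) + 30.97 + 4(16.00) = 97.994 g/mol.
M(H2O) = 2(1.008) + 16.00 = 18.016 g/mol.
n(H3PO4) = 60.660 g / 97.994 g/mol = 0.61902 mol.
From the equation the H3PO4:H2O mole ratio is 2:6, so n(H2O) = 0.61902 × 6/2 = 1.8571 mol.
Mass of H2O = 1.8571 mol × 18.016 g/mol = 33.457 g.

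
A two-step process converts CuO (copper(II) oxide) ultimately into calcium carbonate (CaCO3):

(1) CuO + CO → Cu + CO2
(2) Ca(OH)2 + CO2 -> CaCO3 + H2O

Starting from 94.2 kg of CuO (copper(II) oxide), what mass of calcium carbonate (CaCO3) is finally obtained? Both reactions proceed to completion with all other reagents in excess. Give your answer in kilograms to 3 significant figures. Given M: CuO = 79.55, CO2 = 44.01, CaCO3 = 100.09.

94.2 kg = 94200 g.
n(CuO) = 94200 / 79.55 = 1184 mol.
Step 1 gives a 1:1 ratio of CuO to CO2, so n(CO2) = 1184 mol.
In step 2 the CO2:CaCO3 ratio is 1:1, so n(CaCO3) = 1184 mol.
Mass of CaCO3 = 1184 × 100.09 = 118500 g = 119 kg.

119 kg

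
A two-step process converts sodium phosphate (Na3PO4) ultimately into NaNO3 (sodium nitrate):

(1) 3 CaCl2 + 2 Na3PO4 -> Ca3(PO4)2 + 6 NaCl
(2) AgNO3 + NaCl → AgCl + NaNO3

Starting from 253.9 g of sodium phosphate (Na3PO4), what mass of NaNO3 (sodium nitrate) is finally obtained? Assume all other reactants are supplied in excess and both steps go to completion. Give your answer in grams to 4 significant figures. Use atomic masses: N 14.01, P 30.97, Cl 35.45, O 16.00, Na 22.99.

394.9 g

M(Na3PO4) = 3(22.99) + 30.97 + 4(16.00) = 163.94 g/mol.
M(NaNO3) = 22.99 + 14.01 + 3(16.00) = 85.00 g/mol.
n(Na3PO4) = 253.90 / 163.94 = 1.5487 mol.
Step 1 gives a 2:6 ratio of Na3PO4 to NaCl, so n(NaCl) = 4.6462 mol.
In step 2 the NaCl:NaNO3 ratio is 1:1, so n(NaNO3) = 4.6462 mol.
Mass of NaNO3 = 4.6462 × 85.00 = 394.93 g.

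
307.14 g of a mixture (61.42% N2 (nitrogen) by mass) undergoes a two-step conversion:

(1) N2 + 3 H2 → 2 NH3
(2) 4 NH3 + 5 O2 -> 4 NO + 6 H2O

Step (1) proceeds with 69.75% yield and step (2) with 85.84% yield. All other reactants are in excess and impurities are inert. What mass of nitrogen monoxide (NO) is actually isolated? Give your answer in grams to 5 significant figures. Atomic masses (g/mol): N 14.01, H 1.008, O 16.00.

241.94 g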